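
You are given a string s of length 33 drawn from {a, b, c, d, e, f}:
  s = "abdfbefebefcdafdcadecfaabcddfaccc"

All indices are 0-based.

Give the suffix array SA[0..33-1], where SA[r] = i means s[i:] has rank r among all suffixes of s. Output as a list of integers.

sorted suffixes:
  #0 SA[0]=22  'aabcddfaccc'
  #1 SA[1]=23  'abcddfaccc'
  #2 SA[2]=0  'abdfbefebefcdafdcadecfaabcddfaccc'
  #3 SA[3]=29  'accc'
  #4 SA[4]=17  'adecfaabcddfaccc'
  #5 SA[5]=13  'afdcadecfaabcddfaccc'
  #6 SA[6]=24  'bcddfaccc'
  #7 SA[7]=1  'bdfbefebefcdafdcadecfaabcddfaccc'
  #8 SA[8]=8  'befcdafdcadecfaabcddfaccc'
  #9 SA[9]=4  'befebefcdafdcadecfaabcddfaccc'
  #10 SA[10]=32  'c'
  #11 SA[11]=16  'cadecfaabcddfaccc'
  #12 SA[12]=31  'cc'
  #13 SA[13]=30  'ccc'
  #14 SA[14]=11  'cdafdcadecfaabcddfaccc'
  #15 SA[15]=25  'cddfaccc'
  #16 SA[16]=20  'cfaabcddfaccc'
  #17 SA[17]=12  'dafdcadecfaabcddfaccc'
  #18 SA[18]=15  'dcadecfaabcddfaccc'
  #19 SA[19]=26  'ddfaccc'
  #20 SA[20]=18  'decfaabcddfaccc'
  #21 SA[21]=27  'dfaccc'
  #22 SA[22]=2  'dfbefebefcdafdcadecfaabcddfaccc'
  #23 SA[23]=7  'ebefcdafdcadecfaabcddfaccc'
  #24 SA[24]=19  'ecfaabcddfaccc'
  #25 SA[25]=9  'efcdafdcadecfaabcddfaccc'
  #26 SA[26]=5  'efebefcdafdcadecfaabcddfaccc'
  #27 SA[27]=21  'faabcddfaccc'
  #28 SA[28]=28  'faccc'
  #29 SA[29]=3  'fbefebefcdafdcadecfaabcddfaccc'
  #30 SA[30]=10  'fcdafdcadecfaabcddfaccc'
  #31 SA[31]=14  'fdcadecfaabcddfaccc'
  #32 SA[32]=6  'febefcdafdcadecfaabcddfaccc'

[22, 23, 0, 29, 17, 13, 24, 1, 8, 4, 32, 16, 31, 30, 11, 25, 20, 12, 15, 26, 18, 27, 2, 7, 19, 9, 5, 21, 28, 3, 10, 14, 6]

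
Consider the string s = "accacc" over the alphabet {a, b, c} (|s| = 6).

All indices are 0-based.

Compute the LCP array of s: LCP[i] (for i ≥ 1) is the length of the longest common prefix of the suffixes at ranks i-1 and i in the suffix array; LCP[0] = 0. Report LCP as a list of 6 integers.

[0, 3, 0, 1, 1, 2]

rank | idx | suffix
   0 |   3 | acc
   1 |   0 | accacc
   2 |   5 | c
   3 |   2 | cacc
   4 |   4 | cc
   5 |   1 | ccacc

SA = [3, 0, 5, 2, 4, 1]
rank  pair      lcp
   1  s[3:],s[0:]  3  'acc'
   2  s[0:],s[5:]  0  ''
   3  s[5:],s[2:]  1  'c'
   4  s[2:],s[4:]  1  'c'
   5  s[4:],s[1:]  2  'cc'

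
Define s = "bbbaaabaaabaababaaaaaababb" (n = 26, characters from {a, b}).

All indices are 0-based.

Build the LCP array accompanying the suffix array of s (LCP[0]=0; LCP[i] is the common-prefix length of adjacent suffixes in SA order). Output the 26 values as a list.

rank | idx | suffix
   0 |  16 | aaaaaababb
   1 |  17 | aaaaababb
   2 |  18 | aaaababb
   3 |   3 | aaabaaabaababaaaaaababb
   4 |   7 | aaabaababaaaaaababb
   5 |  19 | aaababb
   6 |   4 | aabaaabaababaaaaaababb
   7 |   8 | aabaababaaaaaababb
   8 |  11 | aababaaaaaababb
   9 |  20 | aababb
  10 |  14 | abaaaaaababb
  11 |   5 | abaaabaababaaaaaababb
  12 |   9 | abaababaaaaaababb
  13 |  12 | ababaaaaaababb
  14 |  21 | ababb
  15 |  23 | abb
  16 |  25 | b
  17 |  15 | baaaaaababb
  18 |   2 | baaabaaabaababaaaaaababb
  19 |   6 | baaabaababaaaaaababb
  20 |  10 | baababaaaaaababb
  21 |  13 | babaaaaaababb
  22 |  22 | babb
  23 |  24 | bb
  24 |   1 | bbaaabaaabaababaaaaaababb
  25 |   0 | bbbaaabaaabaababaaaaaababb

SA = [16, 17, 18, 3, 7, 19, 4, 8, 11, 20, 14, 5, 9, 12, 21, 23, 25, 15, 2, 6, 10, 13, 22, 24, 1, 0]
[i] adj suffixes → lcp
  [1] 16/17 → 5 ('aaaaa')
  [2] 17/18 → 4 ('aaaa')
  [3] 18/3 → 3 ('aaa')
  [4] 3/7 → 6 ('aaabaa')
  [5] 7/19 → 5 ('aaaba')
  [6] 19/4 → 2 ('aa')
  [7] 4/8 → 5 ('aabaa')
  [8] 8/11 → 4 ('aaba')
  [9] 11/20 → 5 ('aabab')
  [10] 20/14 → 1 ('a')
  [11] 14/5 → 5 ('abaaa')
  [12] 5/9 → 4 ('abaa')
  [13] 9/12 → 3 ('aba')
  [14] 12/21 → 4 ('abab')
  [15] 21/23 → 2 ('ab')
  [16] 23/25 → 0 ('')
  [17] 25/15 → 1 ('b')
  [18] 15/2 → 4 ('baaa')
  [19] 2/6 → 7 ('baaabaa')
  [20] 6/10 → 3 ('baa')
  [21] 10/13 → 2 ('ba')
  [22] 13/22 → 3 ('bab')
  [23] 22/24 → 1 ('b')
  [24] 24/1 → 2 ('bb')
  [25] 1/0 → 2 ('bb')

[0, 5, 4, 3, 6, 5, 2, 5, 4, 5, 1, 5, 4, 3, 4, 2, 0, 1, 4, 7, 3, 2, 3, 1, 2, 2]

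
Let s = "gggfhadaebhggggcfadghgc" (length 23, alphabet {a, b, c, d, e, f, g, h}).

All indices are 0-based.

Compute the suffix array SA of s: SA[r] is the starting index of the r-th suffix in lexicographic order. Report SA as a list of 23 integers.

sorted suffixes:
  #0 SA[0]=5  'adaebhggggcfadghgc'
  #1 SA[1]=17  'adghgc'
  #2 SA[2]=7  'aebhggggcfadghgc'
  #3 SA[3]=9  'bhggggcfadghgc'
  #4 SA[4]=22  'c'
  #5 SA[5]=15  'cfadghgc'
  #6 SA[6]=6  'daebhggggcfadghgc'
  #7 SA[7]=18  'dghgc'
  #8 SA[8]=8  'ebhggggcfadghgc'
  #9 SA[9]=16  'fadghgc'
  #10 SA[10]=3  'fhadaebhggggcfadghgc'
  #11 SA[11]=21  'gc'
  #12 SA[12]=14  'gcfadghgc'
  #13 SA[13]=2  'gfhadaebhggggcfadghgc'
  #14 SA[14]=13  'ggcfadghgc'
  #15 SA[15]=1  'ggfhadaebhggggcfadghgc'
  #16 SA[16]=12  'gggcfadghgc'
  #17 SA[17]=0  'gggfhadaebhggggcfadghgc'
  #18 SA[18]=11  'ggggcfadghgc'
  #19 SA[19]=19  'ghgc'
  #20 SA[20]=4  'hadaebhggggcfadghgc'
  #21 SA[21]=20  'hgc'
  #22 SA[22]=10  'hggggcfadghgc'

[5, 17, 7, 9, 22, 15, 6, 18, 8, 16, 3, 21, 14, 2, 13, 1, 12, 0, 11, 19, 4, 20, 10]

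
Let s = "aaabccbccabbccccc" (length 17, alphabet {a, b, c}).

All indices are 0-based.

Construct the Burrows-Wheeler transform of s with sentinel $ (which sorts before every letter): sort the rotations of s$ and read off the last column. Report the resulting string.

c$acaacabccccbbccb

rank  rotation            last
    0  $aaabccbccabbccccc  c
    1  aaabccbccabbccccc$  $
    2  aabccbccabbccccc$a  a
    3  abbccccc$aaabccbcc  c
    4  abccbccabbccccc$aa  a
    5  bbccccc$aaabccbcca  a
    6  bccabbccccc$aaabcc  c
    7  bccbccabbccccc$aaa  a
    8  bccccc$aaabccbccab  b
    9  c$aaabccbccabbcccc  c
   10  cabbccccc$aaabccbc  c
   11  cbccabbccccc$aaabc  c
   12  cc$aaabccbccabbccc  c
   13  ccabbccccc$aaabccb  b
   14  ccbccabbccccc$aaab  b
   15  ccc$aaabccbccabbcc  c
   16  cccc$aaabccbccabbc  c
   17  ccccc$aaabccbccabb  b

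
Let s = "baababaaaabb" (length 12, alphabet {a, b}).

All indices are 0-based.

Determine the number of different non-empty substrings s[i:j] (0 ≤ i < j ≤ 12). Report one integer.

sorted suffixes:
  #0 SA[0]=6  'aaaabb'
  #1 SA[1]=7  'aaabb'
  #2 SA[2]=1  'aababaaaabb'
  #3 SA[3]=8  'aabb'
  #4 SA[4]=4  'abaaaabb'
  #5 SA[5]=2  'ababaaaabb'
  #6 SA[6]=9  'abb'
  #7 SA[7]=11  'b'
  #8 SA[8]=5  'baaaabb'
  #9 SA[9]=0  'baababaaaabb'
  #10 SA[10]=3  'babaaaabb'
  #11 SA[11]=10  'bb'

SA = [6, 7, 1, 8, 4, 2, 9, 11, 5, 0, 3, 10]
i: (SA[i-1],SA[i]) lcp shared
  1: (6,7) 3 'aaa'
  2: (7,1) 2 'aa'
  3: (1,8) 3 'aab'
  4: (8,4) 1 'a'
  5: (4,2) 3 'aba'
  6: (2,9) 2 'ab'
  7: (9,11) 0 ''
  8: (11,5) 1 'b'
  9: (5,0) 3 'baa'
  10: (0,3) 2 'ba'
  11: (3,10) 1 'b'

n(n+1)/2 = 12·13/2 = 78
Σ LCP = 0 + 3 + 2 + 3 + 1 + 3 + 2 + 0 + 1 + 3 + 2 + 1 = 21
distinct = 78 − 21 = 57

57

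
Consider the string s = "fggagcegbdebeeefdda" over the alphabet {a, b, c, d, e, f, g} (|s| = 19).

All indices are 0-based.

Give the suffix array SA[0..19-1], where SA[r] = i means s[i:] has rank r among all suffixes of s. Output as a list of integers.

[18, 3, 8, 11, 5, 17, 16, 9, 10, 12, 13, 14, 6, 15, 0, 2, 7, 4, 1]

rank | idx | suffix
   0 |  18 | a
   1 |   3 | agcegbdebeeefdda
   2 |   8 | bdebeeefdda
   3 |  11 | beeefdda
   4 |   5 | cegbdebeeefdda
   5 |  17 | da
   6 |  16 | dda
   7 |   9 | debeeefdda
   8 |  10 | ebeeefdda
   9 |  12 | eeefdda
  10 |  13 | eefdda
  11 |  14 | efdda
  12 |   6 | egbdebeeefdda
  13 |  15 | fdda
  14 |   0 | fggagcegbdebeeefdda
  15 |   2 | gagcegbdebeeefdda
  16 |   7 | gbdebeeefdda
  17 |   4 | gcegbdebeeefdda
  18 |   1 | ggagcegbdebeeefdda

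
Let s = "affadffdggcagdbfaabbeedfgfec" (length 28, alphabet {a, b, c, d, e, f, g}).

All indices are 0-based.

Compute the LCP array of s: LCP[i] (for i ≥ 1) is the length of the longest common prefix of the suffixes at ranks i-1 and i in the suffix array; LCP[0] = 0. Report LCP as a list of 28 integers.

rank→(start, suffix):
  0 → (16, 'aabbeedfgfec')
  1 → (17, 'abbeedfgfec')
  2 → (3, 'adffdggcagdbfaabbeedfgfec')
  3 → (0, 'affadffdggcagdbfaabbeedfgfec')
  4 → (11, 'agdbfaabbeedfgfec')
  5 → (18, 'bbeedfgfec')
  6 → (19, 'beedfgfec')
  7 → (14, 'bfaabbeedfgfec')
  8 → (27, 'c')
  9 → (10, 'cagdbfaabbeedfgfec')
  10 → (13, 'dbfaabbeedfgfec')
  11 → (4, 'dffdggcagdbfaabbeedfgfec')
  12 → (22, 'dfgfec')
  13 → (7, 'dggcagdbfaabbeedfgfec')
  14 → (26, 'ec')
  15 → (21, 'edfgfec')
  16 → (20, 'eedfgfec')
  17 → (15, 'faabbeedfgfec')
  18 → (2, 'fadffdggcagdbfaabbeedfgfec')
  19 → (6, 'fdggcagdbfaabbeedfgfec')
  20 → (25, 'fec')
  21 → (1, 'ffadffdggcagdbfaabbeedfgfec')
  22 → (5, 'ffdggcagdbfaabbeedfgfec')
  23 → (23, 'fgfec')
  24 → (9, 'gcagdbfaabbeedfgfec')
  25 → (12, 'gdbfaabbeedfgfec')
  26 → (24, 'gfec')
  27 → (8, 'ggcagdbfaabbeedfgfec')

SA = [16, 17, 3, 0, 11, 18, 19, 14, 27, 10, 13, 4, 22, 7, 26, 21, 20, 15, 2, 6, 25, 1, 5, 23, 9, 12, 24, 8]
[i] adj suffixes → lcp
  [1] 16/17 → 1 ('a')
  [2] 17/3 → 1 ('a')
  [3] 3/0 → 1 ('a')
  [4] 0/11 → 1 ('a')
  [5] 11/18 → 0 ('')
  [6] 18/19 → 1 ('b')
  [7] 19/14 → 1 ('b')
  [8] 14/27 → 0 ('')
  [9] 27/10 → 1 ('c')
  [10] 10/13 → 0 ('')
  [11] 13/4 → 1 ('d')
  [12] 4/22 → 2 ('df')
  [13] 22/7 → 1 ('d')
  [14] 7/26 → 0 ('')
  [15] 26/21 → 1 ('e')
  [16] 21/20 → 1 ('e')
  [17] 20/15 → 0 ('')
  [18] 15/2 → 2 ('fa')
  [19] 2/6 → 1 ('f')
  [20] 6/25 → 1 ('f')
  [21] 25/1 → 1 ('f')
  [22] 1/5 → 2 ('ff')
  [23] 5/23 → 1 ('f')
  [24] 23/9 → 0 ('')
  [25] 9/12 → 1 ('g')
  [26] 12/24 → 1 ('g')
  [27] 24/8 → 1 ('g')

[0, 1, 1, 1, 1, 0, 1, 1, 0, 1, 0, 1, 2, 1, 0, 1, 1, 0, 2, 1, 1, 1, 2, 1, 0, 1, 1, 1]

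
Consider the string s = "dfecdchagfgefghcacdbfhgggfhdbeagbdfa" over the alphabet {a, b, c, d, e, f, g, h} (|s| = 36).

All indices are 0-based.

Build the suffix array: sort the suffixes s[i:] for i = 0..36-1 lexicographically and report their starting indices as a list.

[35, 16, 30, 7, 32, 28, 19, 15, 17, 3, 5, 27, 18, 4, 33, 0, 29, 2, 11, 34, 1, 9, 12, 25, 20, 31, 10, 8, 24, 23, 22, 13, 6, 14, 26, 21]

rank | idx | suffix
   0 |  35 | a
   1 |  16 | acdbfhgggfhdbeagbdfa
   2 |  30 | agbdfa
   3 |   7 | agfgefghcacdbfhgggfhdbeagbdfa
   4 |  32 | bdfa
   5 |  28 | beagbdfa
   6 |  19 | bfhgggfhdbeagbdfa
   7 |  15 | cacdbfhgggfhdbeagbdfa
   8 |  17 | cdbfhgggfhdbeagbdfa
   9 |   3 | cdchagfgefghcacdbfhgggfhdbeagbdfa
  10 |   5 | chagfgefghcacdbfhgggfhdbeagbdfa
  11 |  27 | dbeagbdfa
  12 |  18 | dbfhgggfhdbeagbdfa
  13 |   4 | dchagfgefghcacdbfhgggfhdbeagbdfa
  14 |  33 | dfa
  15 |   0 | dfecdchagfgefghcacdbfhgggfhdbeagbdfa
  16 |  29 | eagbdfa
  17 |   2 | ecdchagfgefghcacdbfhgggfhdbeagbdfa
  18 |  11 | efghcacdbfhgggfhdbeagbdfa
  19 |  34 | fa
  20 |   1 | fecdchagfgefghcacdbfhgggfhdbeagbdfa
  21 |   9 | fgefghcacdbfhgggfhdbeagbdfa
  22 |  12 | fghcacdbfhgggfhdbeagbdfa
  23 |  25 | fhdbeagbdfa
  24 |  20 | fhgggfhdbeagbdfa
  25 |  31 | gbdfa
  26 |  10 | gefghcacdbfhgggfhdbeagbdfa
  27 |   8 | gfgefghcacdbfhgggfhdbeagbdfa
  28 |  24 | gfhdbeagbdfa
  29 |  23 | ggfhdbeagbdfa
  30 |  22 | gggfhdbeagbdfa
  31 |  13 | ghcacdbfhgggfhdbeagbdfa
  32 |   6 | hagfgefghcacdbfhgggfhdbeagbdfa
  33 |  14 | hcacdbfhgggfhdbeagbdfa
  34 |  26 | hdbeagbdfa
  35 |  21 | hgggfhdbeagbdfa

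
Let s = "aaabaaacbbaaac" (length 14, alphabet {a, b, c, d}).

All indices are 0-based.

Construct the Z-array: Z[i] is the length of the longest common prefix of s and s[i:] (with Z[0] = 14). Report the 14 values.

Z[0]=14
i=1: outside box; Z[1]=2 grow→box=[1,3)
i=2: min(r-i=1, Z[1]=2)=1; Z[2]=1
i=3: outside box; Z[3]=0
i=4: outside box; Z[4]=3 grow→box=[4,7)
i=5: min(r-i=2, Z[1]=2)=2; Z[5]=2
i=6: min(r-i=1, Z[2]=1)=1; Z[6]=1
i=7: outside box; Z[7]=0
i=8: outside box; Z[8]=0
i=9: outside box; Z[9]=0
i=10: outside box; Z[10]=3 grow→box=[10,13)
i=11: min(r-i=2, Z[1]=2)=2; Z[11]=2
i=12: min(r-i=1, Z[2]=1)=1; Z[12]=1
i=13: outside box; Z[13]=0

[14, 2, 1, 0, 3, 2, 1, 0, 0, 0, 3, 2, 1, 0]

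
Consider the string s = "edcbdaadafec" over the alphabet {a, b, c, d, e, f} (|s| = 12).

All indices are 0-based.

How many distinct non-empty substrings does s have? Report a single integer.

71

rank | idx | suffix
   0 |   5 | aadafec
   1 |   6 | adafec
   2 |   8 | afec
   3 |   3 | bdaadafec
   4 |  11 | c
   5 |   2 | cbdaadafec
   6 |   4 | daadafec
   7 |   7 | dafec
   8 |   1 | dcbdaadafec
   9 |  10 | ec
  10 |   0 | edcbdaadafec
  11 |   9 | fec

SA = [5, 6, 8, 3, 11, 2, 4, 7, 1, 10, 0, 9]
[i] adj suffixes → lcp
  [1] 5/6 → 1 ('a')
  [2] 6/8 → 1 ('a')
  [3] 8/3 → 0 ('')
  [4] 3/11 → 0 ('')
  [5] 11/2 → 1 ('c')
  [6] 2/4 → 0 ('')
  [7] 4/7 → 2 ('da')
  [8] 7/1 → 1 ('d')
  [9] 1/10 → 0 ('')
  [10] 10/0 → 1 ('e')
  [11] 0/9 → 0 ('')

n(n+1)/2 = 12·13/2 = 78
Σ LCP = 0 + 1 + 1 + 0 + 0 + 1 + 0 + 2 + 1 + 0 + 1 + 0 = 7
distinct = 78 − 7 = 71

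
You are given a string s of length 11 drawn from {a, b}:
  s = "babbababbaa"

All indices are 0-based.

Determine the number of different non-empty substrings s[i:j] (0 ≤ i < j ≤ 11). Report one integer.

44

rank | idx | suffix
   0 |  10 | a
   1 |   9 | aa
   2 |   4 | ababbaa
   3 |   6 | abbaa
   4 |   1 | abbababbaa
   5 |   8 | baa
   6 |   3 | bababbaa
   7 |   5 | babbaa
   8 |   0 | babbababbaa
   9 |   7 | bbaa
  10 |   2 | bbababbaa

SA = [10, 9, 4, 6, 1, 8, 3, 5, 0, 7, 2]
i: (SA[i-1],SA[i]) lcp shared
  1: (10,9) 1 'a'
  2: (9,4) 1 'a'
  3: (4,6) 2 'ab'
  4: (6,1) 4 'abba'
  5: (1,8) 0 ''
  6: (8,3) 2 'ba'
  7: (3,5) 3 'bab'
  8: (5,0) 5 'babba'
  9: (0,7) 1 'b'
  10: (7,2) 3 'bba'

n(n+1)/2 = 11·12/2 = 66
Σ LCP = 0 + 1 + 1 + 2 + 4 + 0 + 2 + 3 + 5 + 1 + 3 = 22
distinct = 66 − 22 = 44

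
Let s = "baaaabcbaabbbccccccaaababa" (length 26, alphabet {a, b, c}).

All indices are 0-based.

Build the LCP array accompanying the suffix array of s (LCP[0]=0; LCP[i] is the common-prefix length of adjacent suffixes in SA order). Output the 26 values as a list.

[0, 1, 3, 4, 2, 3, 3, 1, 3, 2, 2, 0, 2, 3, 2, 1, 2, 1, 2, 0, 1, 1, 2, 3, 4, 5]

rank | idx | suffix
   0 |  25 | a
   1 |   1 | aaaabcbaabbbccccccaaababa
   2 |  19 | aaababa
   3 |   2 | aaabcbaabbbccccccaaababa
   4 |  20 | aababa
   5 |   8 | aabbbccccccaaababa
   6 |   3 | aabcbaabbbccccccaaababa
   7 |  23 | aba
   8 |  21 | ababa
   9 |   9 | abbbccccccaaababa
  10 |   4 | abcbaabbbccccccaaababa
  11 |  24 | ba
  12 |   0 | baaaabcbaabbbccccccaaababa
  13 |   7 | baabbbccccccaaababa
  14 |  22 | baba
  15 |  10 | bbbccccccaaababa
  16 |  11 | bbccccccaaababa
  17 |   5 | bcbaabbbccccccaaababa
  18 |  12 | bccccccaaababa
  19 |  18 | caaababa
  20 |   6 | cbaabbbccccccaaababa
  21 |  17 | ccaaababa
  22 |  16 | cccaaababa
  23 |  15 | ccccaaababa
  24 |  14 | cccccaaababa
  25 |  13 | ccccccaaababa

SA = [25, 1, 19, 2, 20, 8, 3, 23, 21, 9, 4, 24, 0, 7, 22, 10, 11, 5, 12, 18, 6, 17, 16, 15, 14, 13]
[i] adj suffixes → lcp
  [1] 25/1 → 1 ('a')
  [2] 1/19 → 3 ('aaa')
  [3] 19/2 → 4 ('aaab')
  [4] 2/20 → 2 ('aa')
  [5] 20/8 → 3 ('aab')
  [6] 8/3 → 3 ('aab')
  [7] 3/23 → 1 ('a')
  [8] 23/21 → 3 ('aba')
  [9] 21/9 → 2 ('ab')
  [10] 9/4 → 2 ('ab')
  [11] 4/24 → 0 ('')
  [12] 24/0 → 2 ('ba')
  [13] 0/7 → 3 ('baa')
  [14] 7/22 → 2 ('ba')
  [15] 22/10 → 1 ('b')
  [16] 10/11 → 2 ('bb')
  [17] 11/5 → 1 ('b')
  [18] 5/12 → 2 ('bc')
  [19] 12/18 → 0 ('')
  [20] 18/6 → 1 ('c')
  [21] 6/17 → 1 ('c')
  [22] 17/16 → 2 ('cc')
  [23] 16/15 → 3 ('ccc')
  [24] 15/14 → 4 ('cccc')
  [25] 14/13 → 5 ('ccccc')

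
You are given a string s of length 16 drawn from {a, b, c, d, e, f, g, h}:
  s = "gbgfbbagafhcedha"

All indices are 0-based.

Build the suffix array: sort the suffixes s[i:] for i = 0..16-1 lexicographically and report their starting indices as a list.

sorted suffixes:
  #0 SA[0]=15  'a'
  #1 SA[1]=8  'afhcedha'
  #2 SA[2]=6  'agafhcedha'
  #3 SA[3]=5  'bagafhcedha'
  #4 SA[4]=4  'bbagafhcedha'
  #5 SA[5]=1  'bgfbbagafhcedha'
  #6 SA[6]=11  'cedha'
  #7 SA[7]=13  'dha'
  #8 SA[8]=12  'edha'
  #9 SA[9]=3  'fbbagafhcedha'
  #10 SA[10]=9  'fhcedha'
  #11 SA[11]=7  'gafhcedha'
  #12 SA[12]=0  'gbgfbbagafhcedha'
  #13 SA[13]=2  'gfbbagafhcedha'
  #14 SA[14]=14  'ha'
  #15 SA[15]=10  'hcedha'

[15, 8, 6, 5, 4, 1, 11, 13, 12, 3, 9, 7, 0, 2, 14, 10]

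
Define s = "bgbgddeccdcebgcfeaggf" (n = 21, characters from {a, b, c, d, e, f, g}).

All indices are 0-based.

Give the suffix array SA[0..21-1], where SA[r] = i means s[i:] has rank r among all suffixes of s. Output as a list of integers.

sorted suffixes:
  #0 SA[0]=17  'aggf'
  #1 SA[1]=0  'bgbgddeccdcebgcfeaggf'
  #2 SA[2]=12  'bgcfeaggf'
  #3 SA[3]=2  'bgddeccdcebgcfeaggf'
  #4 SA[4]=7  'ccdcebgcfeaggf'
  #5 SA[5]=8  'cdcebgcfeaggf'
  #6 SA[6]=10  'cebgcfeaggf'
  #7 SA[7]=14  'cfeaggf'
  #8 SA[8]=9  'dcebgcfeaggf'
  #9 SA[9]=4  'ddeccdcebgcfeaggf'
  #10 SA[10]=5  'deccdcebgcfeaggf'
  #11 SA[11]=16  'eaggf'
  #12 SA[12]=11  'ebgcfeaggf'
  #13 SA[13]=6  'eccdcebgcfeaggf'
  #14 SA[14]=20  'f'
  #15 SA[15]=15  'feaggf'
  #16 SA[16]=1  'gbgddeccdcebgcfeaggf'
  #17 SA[17]=13  'gcfeaggf'
  #18 SA[18]=3  'gddeccdcebgcfeaggf'
  #19 SA[19]=19  'gf'
  #20 SA[20]=18  'ggf'

[17, 0, 12, 2, 7, 8, 10, 14, 9, 4, 5, 16, 11, 6, 20, 15, 1, 13, 3, 19, 18]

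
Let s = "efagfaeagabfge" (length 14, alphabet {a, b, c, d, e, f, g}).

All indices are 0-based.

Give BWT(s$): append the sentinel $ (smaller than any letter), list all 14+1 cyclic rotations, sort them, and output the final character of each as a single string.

egfefaga$gebafa

rank  rotation         last
    0  $efagfaeagabfge  e
    1  abfge$efagfaeag  g
    2  aeagabfge$efagf  f
    3  agabfge$efagfae  e
    4  agfaeagabfge$ef  f
    5  bfge$efagfaeaga  a
    6  e$efagfaeagabfg  g
    7  eagabfge$efagfa  a
    8  efagfaeagabfge$  $
    9  faeagabfge$efag  g
   10  fagfaeagabfge$e  e
   11  fge$efagfaeagab  b
   12  gabfge$efagfaea  a
   13  ge$efagfaeagabf  f
   14  gfaeagabfge$efa  a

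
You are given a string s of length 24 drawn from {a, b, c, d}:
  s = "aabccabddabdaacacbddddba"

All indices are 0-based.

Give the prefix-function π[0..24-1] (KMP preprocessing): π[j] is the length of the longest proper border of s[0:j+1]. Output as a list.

[0, 1, 0, 0, 0, 1, 0, 0, 0, 1, 0, 0, 1, 2, 0, 1, 0, 0, 0, 0, 0, 0, 0, 1]

π[0] = 0
j=1 s[j]='a': π[1]=1 (border 'a')
j=2 s[j]='b': k: 1→0; π[2]=0 (border '')
j=3 s[j]='c': π[3]=0 (border '')
j=4 s[j]='c': π[4]=0 (border '')
j=5 s[j]='a': π[5]=1 (border 'a')
j=6 s[j]='b': k: 1→0; π[6]=0 (border '')
j=7 s[j]='d': π[7]=0 (border '')
j=8 s[j]='d': π[8]=0 (border '')
j=9 s[j]='a': π[9]=1 (border 'a')
j=10 s[j]='b': k: 1→0; π[10]=0 (border '')
j=11 s[j]='d': π[11]=0 (border '')
j=12 s[j]='a': π[12]=1 (border 'a')
j=13 s[j]='a': π[13]=2 (border 'aa')
j=14 s[j]='c': k: 2→1→0; π[14]=0 (border '')
j=15 s[j]='a': π[15]=1 (border 'a')
j=16 s[j]='c': k: 1→0; π[16]=0 (border '')
j=17 s[j]='b': π[17]=0 (border '')
j=18 s[j]='d': π[18]=0 (border '')
j=19 s[j]='d': π[19]=0 (border '')
j=20 s[j]='d': π[20]=0 (border '')
j=21 s[j]='d': π[21]=0 (border '')
j=22 s[j]='b': π[22]=0 (border '')
j=23 s[j]='a': π[23]=1 (border 'a')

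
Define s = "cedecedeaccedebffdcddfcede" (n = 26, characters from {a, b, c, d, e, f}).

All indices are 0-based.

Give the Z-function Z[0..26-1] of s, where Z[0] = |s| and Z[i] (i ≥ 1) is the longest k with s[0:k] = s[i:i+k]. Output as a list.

[26, 0, 0, 0, 4, 0, 0, 0, 0, 1, 4, 0, 0, 0, 0, 0, 0, 0, 1, 0, 0, 0, 4, 0, 0, 0]

Z[0]=26
i=1: outside box; Z[1]=0
i=2: outside box; Z[2]=0
i=3: outside box; Z[3]=0
i=4: outside box; Z[4]=4 extend→box=[4,8)
i=5: min(r-i=3, Z[1]=0)=0; Z[5]=0
i=6: min(r-i=2, Z[2]=0)=0; Z[6]=0
i=7: min(r-i=1, Z[3]=0)=0; Z[7]=0
i=8: outside box; Z[8]=0
i=9: outside box; Z[9]=1 extend→box=[9,10)
i=10: outside box; Z[10]=4 extend→box=[10,14)
i=11: min(r-i=3, Z[1]=0)=0; Z[11]=0
i=12: min(r-i=2, Z[2]=0)=0; Z[12]=0
i=13: min(r-i=1, Z[3]=0)=0; Z[13]=0
i=14: outside box; Z[14]=0
i=15: outside box; Z[15]=0
i=16: outside box; Z[16]=0
i=17: outside box; Z[17]=0
i=18: outside box; Z[18]=1 extend→box=[18,19)
i=19: outside box; Z[19]=0
i=20: outside box; Z[20]=0
i=21: outside box; Z[21]=0
i=22: outside box; Z[22]=4 extend→box=[22,26)
i=23: min(r-i=3, Z[1]=0)=0; Z[23]=0
i=24: min(r-i=2, Z[2]=0)=0; Z[24]=0
i=25: min(r-i=1, Z[3]=0)=0; Z[25]=0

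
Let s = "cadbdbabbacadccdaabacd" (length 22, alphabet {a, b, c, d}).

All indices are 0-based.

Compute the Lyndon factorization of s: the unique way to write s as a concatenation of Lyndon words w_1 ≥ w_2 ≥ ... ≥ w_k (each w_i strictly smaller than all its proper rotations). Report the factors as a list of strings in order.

emit factor 1: 'c' (i=0, period=1)
emit factor 2: 'adbdb' (i=1, period=5)
emit factor 3: 'abbacadccd' (i=6, period=10)
emit factor 4: 'aabacd' (i=16, period=6)

["c", "adbdb", "abbacadccd", "aabacd"]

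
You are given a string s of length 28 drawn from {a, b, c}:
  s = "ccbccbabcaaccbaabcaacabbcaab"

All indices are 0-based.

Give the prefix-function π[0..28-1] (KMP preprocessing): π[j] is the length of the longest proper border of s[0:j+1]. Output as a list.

π[0] = 0
j=1 s[j]='c': π[1]=1 (border 'c')
j=2 s[j]='b': k: 1→0; π[2]=0 (border '')
j=3 s[j]='c': π[3]=1 (border 'c')
j=4 s[j]='c': π[4]=2 (border 'cc')
j=5 s[j]='b': π[5]=3 (border 'ccb')
j=6 s[j]='a': k: 3→0; π[6]=0 (border '')
j=7 s[j]='b': π[7]=0 (border '')
j=8 s[j]='c': π[8]=1 (border 'c')
j=9 s[j]='a': k: 1→0; π[9]=0 (border '')
j=10 s[j]='a': π[10]=0 (border '')
j=11 s[j]='c': π[11]=1 (border 'c')
j=12 s[j]='c': π[12]=2 (border 'cc')
j=13 s[j]='b': π[13]=3 (border 'ccb')
j=14 s[j]='a': k: 3→0; π[14]=0 (border '')
j=15 s[j]='a': π[15]=0 (border '')
j=16 s[j]='b': π[16]=0 (border '')
j=17 s[j]='c': π[17]=1 (border 'c')
j=18 s[j]='a': k: 1→0; π[18]=0 (border '')
j=19 s[j]='a': π[19]=0 (border '')
j=20 s[j]='c': π[20]=1 (border 'c')
j=21 s[j]='a': k: 1→0; π[21]=0 (border '')
j=22 s[j]='b': π[22]=0 (border '')
j=23 s[j]='b': π[23]=0 (border '')
j=24 s[j]='c': π[24]=1 (border 'c')
j=25 s[j]='a': k: 1→0; π[25]=0 (border '')
j=26 s[j]='a': π[26]=0 (border '')
j=27 s[j]='b': π[27]=0 (border '')

[0, 1, 0, 1, 2, 3, 0, 0, 1, 0, 0, 1, 2, 3, 0, 0, 0, 1, 0, 0, 1, 0, 0, 0, 1, 0, 0, 0]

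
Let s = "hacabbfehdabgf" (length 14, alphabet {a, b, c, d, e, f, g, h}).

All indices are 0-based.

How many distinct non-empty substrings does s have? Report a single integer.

98

sorted suffixes:
  #0 SA[0]=3  'abbfehdabgf'
  #1 SA[1]=10  'abgf'
  #2 SA[2]=1  'acabbfehdabgf'
  #3 SA[3]=4  'bbfehdabgf'
  #4 SA[4]=5  'bfehdabgf'
  #5 SA[5]=11  'bgf'
  #6 SA[6]=2  'cabbfehdabgf'
  #7 SA[7]=9  'dabgf'
  #8 SA[8]=7  'ehdabgf'
  #9 SA[9]=13  'f'
  #10 SA[10]=6  'fehdabgf'
  #11 SA[11]=12  'gf'
  #12 SA[12]=0  'hacabbfehdabgf'
  #13 SA[13]=8  'hdabgf'

SA = [3, 10, 1, 4, 5, 11, 2, 9, 7, 13, 6, 12, 0, 8]
[i] adj suffixes → lcp
  [1] 3/10 → 2 ('ab')
  [2] 10/1 → 1 ('a')
  [3] 1/4 → 0 ('')
  [4] 4/5 → 1 ('b')
  [5] 5/11 → 1 ('b')
  [6] 11/2 → 0 ('')
  [7] 2/9 → 0 ('')
  [8] 9/7 → 0 ('')
  [9] 7/13 → 0 ('')
  [10] 13/6 → 1 ('f')
  [11] 6/12 → 0 ('')
  [12] 12/0 → 0 ('')
  [13] 0/8 → 1 ('h')

n(n+1)/2 = 14·15/2 = 105
Σ LCP = 0 + 2 + 1 + 0 + 1 + 1 + 0 + 0 + 0 + 0 + 1 + 0 + 0 + 1 = 7
distinct = 105 − 7 = 98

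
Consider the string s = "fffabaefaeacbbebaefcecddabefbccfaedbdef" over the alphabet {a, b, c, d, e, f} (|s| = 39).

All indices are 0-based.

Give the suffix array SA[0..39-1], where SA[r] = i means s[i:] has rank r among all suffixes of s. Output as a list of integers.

[3, 24, 10, 8, 32, 5, 16, 4, 15, 12, 28, 35, 13, 25, 11, 29, 21, 19, 30, 23, 34, 22, 36, 9, 14, 20, 33, 37, 6, 26, 17, 38, 2, 7, 31, 27, 18, 1, 0]

sorted suffixes:
  #0 SA[0]=3  'abaefaeacbbebaefcecddabefbccfaedbdef'
  #1 SA[1]=24  'abefbccfaedbdef'
  #2 SA[2]=10  'acbbebaefcecddabefbccfaedbdef'
  #3 SA[3]=8  'aeacbbebaefcecddabefbccfaedbdef'
  #4 SA[4]=32  'aedbdef'
  #5 SA[5]=5  'aefaeacbbebaefcecddabefbccfaedbdef'
  #6 SA[6]=16  'aefcecddabefbccfaedbdef'
  #7 SA[7]=4  'baefaeacbbebaefcecddabefbccfaedbdef'
  #8 SA[8]=15  'baefcecddabefbccfaedbdef'
  #9 SA[9]=12  'bbebaefcecddabefbccfaedbdef'
  #10 SA[10]=28  'bccfaedbdef'
  #11 SA[11]=35  'bdef'
  #12 SA[12]=13  'bebaefcecddabefbccfaedbdef'
  #13 SA[13]=25  'befbccfaedbdef'
  #14 SA[14]=11  'cbbebaefcecddabefbccfaedbdef'
  #15 SA[15]=29  'ccfaedbdef'
  #16 SA[16]=21  'cddabefbccfaedbdef'
  #17 SA[17]=19  'cecddabefbccfaedbdef'
  #18 SA[18]=30  'cfaedbdef'
  #19 SA[19]=23  'dabefbccfaedbdef'
  #20 SA[20]=34  'dbdef'
  #21 SA[21]=22  'ddabefbccfaedbdef'
  #22 SA[22]=36  'def'
  #23 SA[23]=9  'eacbbebaefcecddabefbccfaedbdef'
  #24 SA[24]=14  'ebaefcecddabefbccfaedbdef'
  #25 SA[25]=20  'ecddabefbccfaedbdef'
  #26 SA[26]=33  'edbdef'
  #27 SA[27]=37  'ef'
  #28 SA[28]=6  'efaeacbbebaefcecddabefbccfaedbdef'
  #29 SA[29]=26  'efbccfaedbdef'
  #30 SA[30]=17  'efcecddabefbccfaedbdef'
  #31 SA[31]=38  'f'
  #32 SA[32]=2  'fabaefaeacbbebaefcecddabefbccfaedbdef'
  #33 SA[33]=7  'faeacbbebaefcecddabefbccfaedbdef'
  #34 SA[34]=31  'faedbdef'
  #35 SA[35]=27  'fbccfaedbdef'
  #36 SA[36]=18  'fcecddabefbccfaedbdef'
  #37 SA[37]=1  'ffabaefaeacbbebaefcecddabefbccfaedbdef'
  #38 SA[38]=0  'fffabaefaeacbbebaefcecddabefbccfaedbdef'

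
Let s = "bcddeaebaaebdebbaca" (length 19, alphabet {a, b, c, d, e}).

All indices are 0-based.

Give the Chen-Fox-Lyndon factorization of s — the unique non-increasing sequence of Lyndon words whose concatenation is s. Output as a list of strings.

["bcdde", "aeb", "aaebdebbac", "a"]

emit factor 1: 'bcdde' (i=0, period=5)
emit factor 2: 'aeb' (i=5, period=3)
emit factor 3: 'aaebdebbac' (i=8, period=10)
emit factor 4: 'a' (i=18, period=1)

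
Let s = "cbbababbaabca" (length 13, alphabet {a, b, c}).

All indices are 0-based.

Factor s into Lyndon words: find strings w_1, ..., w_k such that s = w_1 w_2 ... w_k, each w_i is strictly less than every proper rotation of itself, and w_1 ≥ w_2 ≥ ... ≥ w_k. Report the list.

emit factor 1: 'c' (i=0, period=1)
emit factor 2: 'b' (i=1, period=1)
emit factor 3: 'b' (i=2, period=1)
emit factor 4: 'ababb' (i=3, period=5)
emit factor 5: 'aabc' (i=8, period=4)
emit factor 6: 'a' (i=12, period=1)

["c", "b", "b", "ababb", "aabc", "a"]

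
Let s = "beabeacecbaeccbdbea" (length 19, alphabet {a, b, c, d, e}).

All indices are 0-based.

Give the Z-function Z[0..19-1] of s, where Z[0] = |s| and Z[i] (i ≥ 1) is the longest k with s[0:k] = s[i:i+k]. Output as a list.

Z[0]=19
i=1: i≥r, start 0; Z[1]=0
i=2: i≥r, start 0; Z[2]=0
i=3: i≥r, start 0; Z[3]=3 scan→box=[3,6)
i=4: min(r-i=2, Z[1]=0)=0; Z[4]=0
i=5: min(r-i=1, Z[2]=0)=0; Z[5]=0
i=6: i≥r, start 0; Z[6]=0
i=7: i≥r, start 0; Z[7]=0
i=8: i≥r, start 0; Z[8]=0
i=9: i≥r, start 0; Z[9]=1 scan→box=[9,10)
i=10: i≥r, start 0; Z[10]=0
i=11: i≥r, start 0; Z[11]=0
i=12: i≥r, start 0; Z[12]=0
i=13: i≥r, start 0; Z[13]=0
i=14: i≥r, start 0; Z[14]=1 scan→box=[14,15)
i=15: i≥r, start 0; Z[15]=0
i=16: i≥r, start 0; Z[16]=3 scan→box=[16,19)
i=17: min(r-i=2, Z[1]=0)=0; Z[17]=0
i=18: min(r-i=1, Z[2]=0)=0; Z[18]=0

[19, 0, 0, 3, 0, 0, 0, 0, 0, 1, 0, 0, 0, 0, 1, 0, 3, 0, 0]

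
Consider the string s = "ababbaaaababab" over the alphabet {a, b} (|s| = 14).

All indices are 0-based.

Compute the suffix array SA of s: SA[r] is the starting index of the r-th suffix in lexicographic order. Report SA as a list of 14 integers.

[5, 6, 7, 12, 10, 8, 0, 2, 13, 4, 11, 9, 1, 3]

rank | idx | suffix
   0 |   5 | aaaababab
   1 |   6 | aaababab
   2 |   7 | aababab
   3 |  12 | ab
   4 |  10 | abab
   5 |   8 | ababab
   6 |   0 | ababbaaaababab
   7 |   2 | abbaaaababab
   8 |  13 | b
   9 |   4 | baaaababab
  10 |  11 | bab
  11 |   9 | babab
  12 |   1 | babbaaaababab
  13 |   3 | bbaaaababab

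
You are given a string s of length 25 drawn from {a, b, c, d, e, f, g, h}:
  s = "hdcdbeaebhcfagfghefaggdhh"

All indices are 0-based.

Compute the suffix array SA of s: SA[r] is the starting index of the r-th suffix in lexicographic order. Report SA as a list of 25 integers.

rank | idx | suffix
   0 |   6 | aebhcfagfghefaggdhh
   1 |  12 | agfghefaggdhh
   2 |  19 | aggdhh
   3 |   4 | beaebhcfagfghefaggdhh
   4 |   8 | bhcfagfghefaggdhh
   5 |   2 | cdbeaebhcfagfghefaggdhh
   6 |  10 | cfagfghefaggdhh
   7 |   3 | dbeaebhcfagfghefaggdhh
   8 |   1 | dcdbeaebhcfagfghefaggdhh
   9 |  22 | dhh
  10 |   5 | eaebhcfagfghefaggdhh
  11 |   7 | ebhcfagfghefaggdhh
  12 |  17 | efaggdhh
  13 |  11 | fagfghefaggdhh
  14 |  18 | faggdhh
  15 |  14 | fghefaggdhh
  16 |  21 | gdhh
  17 |  13 | gfghefaggdhh
  18 |  20 | ggdhh
  19 |  15 | ghefaggdhh
  20 |  24 | h
  21 |   9 | hcfagfghefaggdhh
  22 |   0 | hdcdbeaebhcfagfghefaggdhh
  23 |  16 | hefaggdhh
  24 |  23 | hh

[6, 12, 19, 4, 8, 2, 10, 3, 1, 22, 5, 7, 17, 11, 18, 14, 21, 13, 20, 15, 24, 9, 0, 16, 23]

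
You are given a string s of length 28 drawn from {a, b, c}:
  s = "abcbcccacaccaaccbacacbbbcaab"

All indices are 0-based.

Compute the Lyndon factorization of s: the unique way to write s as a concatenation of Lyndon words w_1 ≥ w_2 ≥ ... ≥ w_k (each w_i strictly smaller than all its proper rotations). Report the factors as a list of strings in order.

emit factor 1: 'abcbcccacacc' (i=0, period=12)
emit factor 2: 'aaccbacacbbbc' (i=12, period=13)
emit factor 3: 'aab' (i=25, period=3)

["abcbcccacacc", "aaccbacacbbbc", "aab"]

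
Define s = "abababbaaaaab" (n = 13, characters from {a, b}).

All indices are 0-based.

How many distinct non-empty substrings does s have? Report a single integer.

rank | idx | suffix
   0 |   7 | aaaaab
   1 |   8 | aaaab
   2 |   9 | aaab
   3 |  10 | aab
   4 |  11 | ab
   5 |   0 | abababbaaaaab
   6 |   2 | ababbaaaaab
   7 |   4 | abbaaaaab
   8 |  12 | b
   9 |   6 | baaaaab
  10 |   1 | bababbaaaaab
  11 |   3 | babbaaaaab
  12 |   5 | bbaaaaab

SA = [7, 8, 9, 10, 11, 0, 2, 4, 12, 6, 1, 3, 5]
i: (SA[i-1],SA[i]) lcp shared
  1: (7,8) 4 'aaaa'
  2: (8,9) 3 'aaa'
  3: (9,10) 2 'aa'
  4: (10,11) 1 'a'
  5: (11,0) 2 'ab'
  6: (0,2) 4 'abab'
  7: (2,4) 2 'ab'
  8: (4,12) 0 ''
  9: (12,6) 1 'b'
  10: (6,1) 2 'ba'
  11: (1,3) 3 'bab'
  12: (3,5) 1 'b'

n(n+1)/2 = 13·14/2 = 91
Σ LCP = 0 + 4 + 3 + 2 + 1 + 2 + 4 + 2 + 0 + 1 + 2 + 3 + 1 = 25
distinct = 91 − 25 = 66

66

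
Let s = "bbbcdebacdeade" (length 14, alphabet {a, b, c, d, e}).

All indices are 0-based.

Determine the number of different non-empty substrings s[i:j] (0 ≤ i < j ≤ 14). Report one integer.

91

sorted suffixes:
  #0 SA[0]=7  'acdeade'
  #1 SA[1]=11  'ade'
  #2 SA[2]=6  'bacdeade'
  #3 SA[3]=0  'bbbcdebacdeade'
  #4 SA[4]=1  'bbcdebacdeade'
  #5 SA[5]=2  'bcdebacdeade'
  #6 SA[6]=8  'cdeade'
  #7 SA[7]=3  'cdebacdeade'
  #8 SA[8]=12  'de'
  #9 SA[9]=9  'deade'
  #10 SA[10]=4  'debacdeade'
  #11 SA[11]=13  'e'
  #12 SA[12]=10  'eade'
  #13 SA[13]=5  'ebacdeade'

SA = [7, 11, 6, 0, 1, 2, 8, 3, 12, 9, 4, 13, 10, 5]
i: (SA[i-1],SA[i]) lcp shared
  1: (7,11) 1 'a'
  2: (11,6) 0 ''
  3: (6,0) 1 'b'
  4: (0,1) 2 'bb'
  5: (1,2) 1 'b'
  6: (2,8) 0 ''
  7: (8,3) 3 'cde'
  8: (3,12) 0 ''
  9: (12,9) 2 'de'
  10: (9,4) 2 'de'
  11: (4,13) 0 ''
  12: (13,10) 1 'e'
  13: (10,5) 1 'e'

n(n+1)/2 = 14·15/2 = 105
Σ LCP = 0 + 1 + 0 + 1 + 2 + 1 + 0 + 3 + 0 + 2 + 2 + 0 + 1 + 1 = 14
distinct = 105 − 14 = 91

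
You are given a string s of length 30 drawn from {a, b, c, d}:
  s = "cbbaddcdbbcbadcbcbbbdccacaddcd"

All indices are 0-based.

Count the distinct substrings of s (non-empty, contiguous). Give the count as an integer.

414

rank→(start, suffix):
  0 → (23, 'acaddcd')
  1 → (12, 'adcbcbbbdccacaddcd')
  2 → (25, 'addcd')
  3 → (3, 'addcdbbcbadcbcbbbdccacaddcd')
  4 → (11, 'badcbcbbbdccacaddcd')
  5 → (2, 'baddcdbbcbadcbcbbbdccacaddcd')
  6 → (1, 'bbaddcdbbcbadcbcbbbdccacaddcd')
  7 → (17, 'bbbdccacaddcd')
  8 → (8, 'bbcbadcbcbbbdccacaddcd')
  9 → (18, 'bbdccacaddcd')
  10 → (9, 'bcbadcbcbbbdccacaddcd')
  11 → (15, 'bcbbbdccacaddcd')
  12 → (19, 'bdccacaddcd')
  13 → (22, 'cacaddcd')
  14 → (24, 'caddcd')
  15 → (10, 'cbadcbcbbbdccacaddcd')
  16 → (0, 'cbbaddcdbbcbadcbcbbbdccacaddcd')
  17 → (16, 'cbbbdccacaddcd')
  18 → (14, 'cbcbbbdccacaddcd')
  19 → (21, 'ccacaddcd')
  20 → (28, 'cd')
  21 → (6, 'cdbbcbadcbcbbbdccacaddcd')
  22 → (29, 'd')
  23 → (7, 'dbbcbadcbcbbbdccacaddcd')
  24 → (13, 'dcbcbbbdccacaddcd')
  25 → (20, 'dccacaddcd')
  26 → (27, 'dcd')
  27 → (5, 'dcdbbcbadcbcbbbdccacaddcd')
  28 → (26, 'ddcd')
  29 → (4, 'ddcdbbcbadcbcbbbdccacaddcd')

SA = [23, 12, 25, 3, 11, 2, 1, 17, 8, 18, 9, 15, 19, 22, 24, 10, 0, 16, 14, 21, 28, 6, 29, 7, 13, 20, 27, 5, 26, 4]
[i] adj suffixes → lcp
  [1] 23/12 → 1 ('a')
  [2] 12/25 → 2 ('ad')
  [3] 25/3 → 5 ('addcd')
  [4] 3/11 → 0 ('')
  [5] 11/2 → 3 ('bad')
  [6] 2/1 → 1 ('b')
  [7] 1/17 → 2 ('bb')
  [8] 17/8 → 2 ('bb')
  [9] 8/18 → 2 ('bb')
  [10] 18/9 → 1 ('b')
  [11] 9/15 → 3 ('bcb')
  [12] 15/19 → 1 ('b')
  [13] 19/22 → 0 ('')
  [14] 22/24 → 2 ('ca')
  [15] 24/10 → 1 ('c')
  [16] 10/0 → 2 ('cb')
  [17] 0/16 → 3 ('cbb')
  [18] 16/14 → 2 ('cb')
  [19] 14/21 → 1 ('c')
  [20] 21/28 → 1 ('c')
  [21] 28/6 → 2 ('cd')
  [22] 6/29 → 0 ('')
  [23] 29/7 → 1 ('d')
  [24] 7/13 → 1 ('d')
  [25] 13/20 → 2 ('dc')
  [26] 20/27 → 2 ('dc')
  [27] 27/5 → 3 ('dcd')
  [28] 5/26 → 1 ('d')
  [29] 26/4 → 4 ('ddcd')

n(n+1)/2 = 30·31/2 = 465
Σ LCP = 0 + 1 + 2 + 5 + 0 + 3 + 1 + 2 + 2 + 2 + 1 + 3 + 1 + 0 + 2 + 1 + 2 + 3 + 2 + 1 + 1 + 2 + 0 + 1 + 1 + 2 + 2 + 3 + 1 + 4 = 51
distinct = 465 − 51 = 414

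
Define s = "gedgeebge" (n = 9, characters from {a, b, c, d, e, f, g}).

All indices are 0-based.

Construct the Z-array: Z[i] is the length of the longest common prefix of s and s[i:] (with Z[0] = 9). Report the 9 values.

[9, 0, 0, 2, 0, 0, 0, 2, 0]

Z[0]=9
i=1: outside box; Z[1]=0
i=2: outside box; Z[2]=0
i=3: outside box; Z[3]=2 grow→box=[3,5)
i=4: min(r-i=1, Z[1]=0)=0; Z[4]=0
i=5: outside box; Z[5]=0
i=6: outside box; Z[6]=0
i=7: outside box; Z[7]=2 grow→box=[7,9)
i=8: min(r-i=1, Z[1]=0)=0; Z[8]=0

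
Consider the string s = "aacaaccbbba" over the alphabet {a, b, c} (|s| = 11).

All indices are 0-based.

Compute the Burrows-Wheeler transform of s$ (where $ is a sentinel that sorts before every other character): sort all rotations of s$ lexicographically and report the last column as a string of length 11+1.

rank  rotation      last
    0  $aacaaccbbba  a
    1  a$aacaaccbbb  b
    2  aacaaccbbba$  $
    3  aaccbbba$aac  c
    4  acaaccbbba$a  a
    5  accbbba$aaca  a
    6  ba$aacaaccbb  b
    7  bba$aacaaccb  b
    8  bbba$aacaacc  c
    9  caaccbbba$aa  a
   10  cbbba$aacaac  c
   11  ccbbba$aacaa  a

ab$caabbcaca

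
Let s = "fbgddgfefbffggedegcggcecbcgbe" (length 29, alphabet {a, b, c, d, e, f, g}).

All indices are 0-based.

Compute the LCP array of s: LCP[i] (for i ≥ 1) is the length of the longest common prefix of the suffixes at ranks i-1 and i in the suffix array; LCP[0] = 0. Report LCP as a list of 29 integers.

rank | idx | suffix
   0 |  24 | bcgbe
   1 |  27 | be
   2 |   9 | bffggedegcggcecbcgbe
   3 |   1 | bgddgfefbffggedegcggcecbcgbe
   4 |  23 | cbcgbe
   5 |  21 | cecbcgbe
   6 |  25 | cgbe
   7 |  18 | cggcecbcgbe
   8 |   3 | ddgfefbffggedegcggcecbcgbe
   9 |  15 | degcggcecbcgbe
  10 |   4 | dgfefbffggedegcggcecbcgbe
  11 |  28 | e
  12 |  22 | ecbcgbe
  13 |  14 | edegcggcecbcgbe
  14 |   7 | efbffggedegcggcecbcgbe
  15 |  16 | egcggcecbcgbe
  16 |   8 | fbffggedegcggcecbcgbe
  17 |   0 | fbgddgfefbffggedegcggcecbcgbe
  18 |   6 | fefbffggedegcggcecbcgbe
  19 |  10 | ffggedegcggcecbcgbe
  20 |  11 | fggedegcggcecbcgbe
  21 |  26 | gbe
  22 |  20 | gcecbcgbe
  23 |  17 | gcggcecbcgbe
  24 |   2 | gddgfefbffggedegcggcecbcgbe
  25 |  13 | gedegcggcecbcgbe
  26 |   5 | gfefbffggedegcggcecbcgbe
  27 |  19 | ggcecbcgbe
  28 |  12 | ggedegcggcecbcgbe

SA = [24, 27, 9, 1, 23, 21, 25, 18, 3, 15, 4, 28, 22, 14, 7, 16, 8, 0, 6, 10, 11, 26, 20, 17, 2, 13, 5, 19, 12]
rank  pair      lcp
   1  s[24:],s[27:]  1  'b'
   2  s[27:],s[9:]  1  'b'
   3  s[9:],s[1:]  1  'b'
   4  s[1:],s[23:]  0  ''
   5  s[23:],s[21:]  1  'c'
   6  s[21:],s[25:]  1  'c'
   7  s[25:],s[18:]  2  'cg'
   8  s[18:],s[3:]  0  ''
   9  s[3:],s[15:]  1  'd'
  10  s[15:],s[4:]  1  'd'
  11  s[4:],s[28:]  0  ''
  12  s[28:],s[22:]  1  'e'
  13  s[22:],s[14:]  1  'e'
  14  s[14:],s[7:]  1  'e'
  15  s[7:],s[16:]  1  'e'
  16  s[16:],s[8:]  0  ''
  17  s[8:],s[0:]  2  'fb'
  18  s[0:],s[6:]  1  'f'
  19  s[6:],s[10:]  1  'f'
  20  s[10:],s[11:]  1  'f'
  21  s[11:],s[26:]  0  ''
  22  s[26:],s[20:]  1  'g'
  23  s[20:],s[17:]  2  'gc'
  24  s[17:],s[2:]  1  'g'
  25  s[2:],s[13:]  1  'g'
  26  s[13:],s[5:]  1  'g'
  27  s[5:],s[19:]  1  'g'
  28  s[19:],s[12:]  2  'gg'

[0, 1, 1, 1, 0, 1, 1, 2, 0, 1, 1, 0, 1, 1, 1, 1, 0, 2, 1, 1, 1, 0, 1, 2, 1, 1, 1, 1, 2]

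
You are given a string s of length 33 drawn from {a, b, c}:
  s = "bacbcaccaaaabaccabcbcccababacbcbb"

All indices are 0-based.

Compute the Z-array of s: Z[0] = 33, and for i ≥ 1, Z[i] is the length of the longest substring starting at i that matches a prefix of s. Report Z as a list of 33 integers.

Z[0]=33
i=1: fresh scan; Z[1]=0
i=2: fresh scan; Z[2]=0
i=3: fresh scan; Z[3]=1 extend→box=[3,4)
i=4: fresh scan; Z[4]=0
i=5: fresh scan; Z[5]=0
i=6: fresh scan; Z[6]=0
i=7: fresh scan; Z[7]=0
i=8: fresh scan; Z[8]=0
i=9: fresh scan; Z[9]=0
i=10: fresh scan; Z[10]=0
i=11: fresh scan; Z[11]=0
i=12: fresh scan; Z[12]=3 extend→box=[12,15)
i=13: min(r-i=2, Z[1]=0)=0; Z[13]=0
i=14: min(r-i=1, Z[2]=0)=0; Z[14]=0
i=15: fresh scan; Z[15]=0
i=16: fresh scan; Z[16]=0
i=17: fresh scan; Z[17]=1 extend→box=[17,18)
i=18: fresh scan; Z[18]=0
i=19: fresh scan; Z[19]=1 extend→box=[19,20)
i=20: fresh scan; Z[20]=0
i=21: fresh scan; Z[21]=0
i=22: fresh scan; Z[22]=0
i=23: fresh scan; Z[23]=0
i=24: fresh scan; Z[24]=2 extend→box=[24,26)
i=25: min(r-i=1, Z[1]=0)=0; Z[25]=0
i=26: fresh scan; Z[26]=5 extend→box=[26,31)
i=27: min(r-i=4, Z[1]=0)=0; Z[27]=0
i=28: min(r-i=3, Z[2]=0)=0; Z[28]=0
i=29: min(r-i=2, Z[3]=1)=1; Z[29]=1
i=30: min(r-i=1, Z[4]=0)=0; Z[30]=0
i=31: fresh scan; Z[31]=1 extend→box=[31,32)
i=32: fresh scan; Z[32]=1 extend→box=[32,33)

[33, 0, 0, 1, 0, 0, 0, 0, 0, 0, 0, 0, 3, 0, 0, 0, 0, 1, 0, 1, 0, 0, 0, 0, 2, 0, 5, 0, 0, 1, 0, 1, 1]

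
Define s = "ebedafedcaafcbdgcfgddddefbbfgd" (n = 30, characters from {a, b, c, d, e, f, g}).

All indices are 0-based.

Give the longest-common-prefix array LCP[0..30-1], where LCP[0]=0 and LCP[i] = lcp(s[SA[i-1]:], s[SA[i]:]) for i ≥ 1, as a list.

[0, 1, 2, 0, 1, 1, 1, 0, 1, 1, 0, 1, 1, 1, 3, 2, 1, 1, 0, 1, 2, 1, 0, 1, 1, 1, 3, 0, 1, 2]

rank→(start, suffix):
  0 → (9, 'aafcbdgcfgddddefbbfgd')
  1 → (10, 'afcbdgcfgddddefbbfgd')
  2 → (4, 'afedcaafcbdgcfgddddefbbfgd')
  3 → (25, 'bbfgd')
  4 → (13, 'bdgcfgddddefbbfgd')
  5 → (1, 'bedafedcaafcbdgcfgddddefbbfgd')
  6 → (26, 'bfgd')
  7 → (8, 'caafcbdgcfgddddefbbfgd')
  8 → (12, 'cbdgcfgddddefbbfgd')
  9 → (16, 'cfgddddefbbfgd')
  10 → (29, 'd')
  11 → (3, 'dafedcaafcbdgcfgddddefbbfgd')
  12 → (7, 'dcaafcbdgcfgddddefbbfgd')
  13 → (19, 'ddddefbbfgd')
  14 → (20, 'dddefbbfgd')
  15 → (21, 'ddefbbfgd')
  16 → (22, 'defbbfgd')
  17 → (14, 'dgcfgddddefbbfgd')
  18 → (0, 'ebedafedcaafcbdgcfgddddefbbfgd')
  19 → (2, 'edafedcaafcbdgcfgddddefbbfgd')
  20 → (6, 'edcaafcbdgcfgddddefbbfgd')
  21 → (23, 'efbbfgd')
  22 → (24, 'fbbfgd')
  23 → (11, 'fcbdgcfgddddefbbfgd')
  24 → (5, 'fedcaafcbdgcfgddddefbbfgd')
  25 → (27, 'fgd')
  26 → (17, 'fgddddefbbfgd')
  27 → (15, 'gcfgddddefbbfgd')
  28 → (28, 'gd')
  29 → (18, 'gddddefbbfgd')

SA = [9, 10, 4, 25, 13, 1, 26, 8, 12, 16, 29, 3, 7, 19, 20, 21, 22, 14, 0, 2, 6, 23, 24, 11, 5, 27, 17, 15, 28, 18]
[i] adj suffixes → lcp
  [1] 9/10 → 1 ('a')
  [2] 10/4 → 2 ('af')
  [3] 4/25 → 0 ('')
  [4] 25/13 → 1 ('b')
  [5] 13/1 → 1 ('b')
  [6] 1/26 → 1 ('b')
  [7] 26/8 → 0 ('')
  [8] 8/12 → 1 ('c')
  [9] 12/16 → 1 ('c')
  [10] 16/29 → 0 ('')
  [11] 29/3 → 1 ('d')
  [12] 3/7 → 1 ('d')
  [13] 7/19 → 1 ('d')
  [14] 19/20 → 3 ('ddd')
  [15] 20/21 → 2 ('dd')
  [16] 21/22 → 1 ('d')
  [17] 22/14 → 1 ('d')
  [18] 14/0 → 0 ('')
  [19] 0/2 → 1 ('e')
  [20] 2/6 → 2 ('ed')
  [21] 6/23 → 1 ('e')
  [22] 23/24 → 0 ('')
  [23] 24/11 → 1 ('f')
  [24] 11/5 → 1 ('f')
  [25] 5/27 → 1 ('f')
  [26] 27/17 → 3 ('fgd')
  [27] 17/15 → 0 ('')
  [28] 15/28 → 1 ('g')
  [29] 28/18 → 2 ('gd')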